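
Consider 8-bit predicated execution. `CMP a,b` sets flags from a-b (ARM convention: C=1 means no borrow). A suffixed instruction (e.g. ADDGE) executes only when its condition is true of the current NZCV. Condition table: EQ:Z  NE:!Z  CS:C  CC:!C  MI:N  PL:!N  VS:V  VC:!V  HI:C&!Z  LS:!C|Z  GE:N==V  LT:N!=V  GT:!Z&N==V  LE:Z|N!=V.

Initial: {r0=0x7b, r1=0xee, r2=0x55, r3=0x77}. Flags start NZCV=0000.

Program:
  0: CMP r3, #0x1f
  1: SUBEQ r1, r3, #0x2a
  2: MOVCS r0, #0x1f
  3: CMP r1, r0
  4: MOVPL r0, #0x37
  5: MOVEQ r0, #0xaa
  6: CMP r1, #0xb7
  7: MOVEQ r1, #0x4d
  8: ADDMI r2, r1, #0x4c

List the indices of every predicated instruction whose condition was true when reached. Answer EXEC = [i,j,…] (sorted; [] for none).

[0] flags=0010 → (cmp)
[1] flags=0010 EQ?F → skip
[2] flags=0010 CS?T → r0=0x1f
[3] flags=1010 → (cmp)
[4] flags=1010 PL?F → skip
[5] flags=1010 EQ?F → skip
[6] flags=0010 → (cmp)
[7] flags=0010 EQ?F → skip
[8] flags=0010 MI?F → skip

EXEC = [2]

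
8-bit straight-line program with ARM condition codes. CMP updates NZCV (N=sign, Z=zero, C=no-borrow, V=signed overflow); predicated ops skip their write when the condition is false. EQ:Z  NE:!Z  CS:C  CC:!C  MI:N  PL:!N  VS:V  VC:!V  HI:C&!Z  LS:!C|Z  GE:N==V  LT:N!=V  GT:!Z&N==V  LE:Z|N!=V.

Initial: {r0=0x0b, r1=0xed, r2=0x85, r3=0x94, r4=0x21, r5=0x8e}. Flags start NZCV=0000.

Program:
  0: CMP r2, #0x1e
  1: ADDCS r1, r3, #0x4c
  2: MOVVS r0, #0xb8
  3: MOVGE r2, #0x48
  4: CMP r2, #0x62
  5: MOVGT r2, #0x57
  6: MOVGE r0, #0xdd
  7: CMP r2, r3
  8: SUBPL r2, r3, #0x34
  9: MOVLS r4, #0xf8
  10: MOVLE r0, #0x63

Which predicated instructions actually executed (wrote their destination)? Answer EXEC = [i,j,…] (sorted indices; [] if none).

0: ✓ CMP  NZCV=0011
1: ✓ ADDCS  r1←0xe0
2: ✓ MOVVS  r0←0xb8
3: · MOVGE
4: ✓ CMP  NZCV=0011
5: · MOVGT
6: · MOVGE
7: ✓ CMP  NZCV=1000
8: · SUBPL
9: ✓ MOVLS  r4←0xf8
10: ✓ MOVLE  r0←0x63

EXEC = [1,2,9,10]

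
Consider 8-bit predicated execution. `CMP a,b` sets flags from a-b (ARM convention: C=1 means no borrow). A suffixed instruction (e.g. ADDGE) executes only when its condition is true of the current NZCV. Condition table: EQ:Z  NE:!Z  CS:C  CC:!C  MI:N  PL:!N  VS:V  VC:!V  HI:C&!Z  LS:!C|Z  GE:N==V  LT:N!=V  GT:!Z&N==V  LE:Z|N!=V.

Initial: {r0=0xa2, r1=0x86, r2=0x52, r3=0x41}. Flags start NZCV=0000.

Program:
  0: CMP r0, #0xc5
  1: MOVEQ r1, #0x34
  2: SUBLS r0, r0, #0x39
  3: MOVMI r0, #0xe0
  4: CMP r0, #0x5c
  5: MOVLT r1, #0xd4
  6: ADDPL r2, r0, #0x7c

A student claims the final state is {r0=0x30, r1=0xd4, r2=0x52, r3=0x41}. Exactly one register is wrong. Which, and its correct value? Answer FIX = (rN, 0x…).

[0] flags=1000 → (cmp)
[1] flags=1000 EQ?F → skip
[2] flags=1000 LS?T → r0=0x69
[3] flags=1000 MI?T → r0=0xe0
[4] flags=1010 → (cmp)
[5] flags=1010 LT?T → r1=0xd4
[6] flags=1010 PL?F → skip

FIX = (r0, 0xe0)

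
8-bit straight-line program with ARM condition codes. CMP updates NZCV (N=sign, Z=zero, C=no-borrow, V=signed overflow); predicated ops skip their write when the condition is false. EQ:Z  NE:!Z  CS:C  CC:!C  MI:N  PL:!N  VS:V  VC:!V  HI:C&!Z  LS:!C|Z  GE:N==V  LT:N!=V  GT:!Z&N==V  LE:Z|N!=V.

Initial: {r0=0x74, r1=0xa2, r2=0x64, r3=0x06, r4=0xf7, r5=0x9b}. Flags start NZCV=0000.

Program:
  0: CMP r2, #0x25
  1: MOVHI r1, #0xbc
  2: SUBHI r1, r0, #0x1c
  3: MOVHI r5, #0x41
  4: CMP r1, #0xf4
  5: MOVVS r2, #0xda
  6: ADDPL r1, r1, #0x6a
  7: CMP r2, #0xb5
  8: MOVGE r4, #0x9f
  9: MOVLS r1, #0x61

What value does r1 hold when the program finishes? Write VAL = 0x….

0: ✓ CMP  NZCV=0010
1: ✓ MOVHI  r1←0xbc
2: ✓ SUBHI  r1←0x58
3: ✓ MOVHI  r5←0x41
4: ✓ CMP  NZCV=0000
5: · MOVVS
6: ✓ ADDPL  r1←0xc2
7: ✓ CMP  NZCV=1001
8: ✓ MOVGE  r4←0x9f
9: ✓ MOVLS  r1←0x61

VAL = 0x61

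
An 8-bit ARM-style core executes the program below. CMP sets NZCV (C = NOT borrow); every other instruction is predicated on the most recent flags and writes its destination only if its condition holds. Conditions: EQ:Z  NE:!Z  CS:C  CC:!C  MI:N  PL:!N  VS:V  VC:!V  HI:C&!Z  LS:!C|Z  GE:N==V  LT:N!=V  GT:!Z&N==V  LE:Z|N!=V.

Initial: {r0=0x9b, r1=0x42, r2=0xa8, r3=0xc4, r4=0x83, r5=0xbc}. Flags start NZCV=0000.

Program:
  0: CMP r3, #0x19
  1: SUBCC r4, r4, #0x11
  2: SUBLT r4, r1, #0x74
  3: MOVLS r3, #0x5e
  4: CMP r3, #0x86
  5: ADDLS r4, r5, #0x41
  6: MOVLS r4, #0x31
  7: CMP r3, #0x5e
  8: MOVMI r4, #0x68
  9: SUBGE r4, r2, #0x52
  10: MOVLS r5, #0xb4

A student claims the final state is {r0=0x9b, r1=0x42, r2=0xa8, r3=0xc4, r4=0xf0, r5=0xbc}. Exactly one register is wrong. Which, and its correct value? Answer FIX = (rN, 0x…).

FIX = (r4, 0xce)

0: ✓ CMP  NZCV=1010
1: · SUBCC
2: ✓ SUBLT  r4←0xce
3: · MOVLS
4: ✓ CMP  NZCV=0010
5: · ADDLS
6: · MOVLS
7: ✓ CMP  NZCV=0011
8: · MOVMI
9: · SUBGE
10: · MOVLS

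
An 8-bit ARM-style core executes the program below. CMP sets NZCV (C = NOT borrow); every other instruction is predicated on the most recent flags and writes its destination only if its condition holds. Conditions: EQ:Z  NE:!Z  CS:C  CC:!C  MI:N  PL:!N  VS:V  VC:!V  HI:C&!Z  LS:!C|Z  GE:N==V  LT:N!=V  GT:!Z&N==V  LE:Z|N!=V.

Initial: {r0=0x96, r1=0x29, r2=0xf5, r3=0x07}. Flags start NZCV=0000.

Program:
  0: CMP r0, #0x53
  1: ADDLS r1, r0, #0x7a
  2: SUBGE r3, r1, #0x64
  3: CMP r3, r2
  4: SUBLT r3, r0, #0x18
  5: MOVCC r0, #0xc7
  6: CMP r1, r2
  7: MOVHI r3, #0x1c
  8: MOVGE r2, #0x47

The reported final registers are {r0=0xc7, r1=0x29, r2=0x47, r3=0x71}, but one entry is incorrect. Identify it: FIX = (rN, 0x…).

FIX = (r3, 0x07)

[0] flags=0011 → (cmp)
[1] flags=0011 LS?F → skip
[2] flags=0011 GE?F → skip
[3] flags=0000 → (cmp)
[4] flags=0000 LT?F → skip
[5] flags=0000 CC?T → r0=0xc7
[6] flags=0000 → (cmp)
[7] flags=0000 HI?F → skip
[8] flags=0000 GE?T → r2=0x47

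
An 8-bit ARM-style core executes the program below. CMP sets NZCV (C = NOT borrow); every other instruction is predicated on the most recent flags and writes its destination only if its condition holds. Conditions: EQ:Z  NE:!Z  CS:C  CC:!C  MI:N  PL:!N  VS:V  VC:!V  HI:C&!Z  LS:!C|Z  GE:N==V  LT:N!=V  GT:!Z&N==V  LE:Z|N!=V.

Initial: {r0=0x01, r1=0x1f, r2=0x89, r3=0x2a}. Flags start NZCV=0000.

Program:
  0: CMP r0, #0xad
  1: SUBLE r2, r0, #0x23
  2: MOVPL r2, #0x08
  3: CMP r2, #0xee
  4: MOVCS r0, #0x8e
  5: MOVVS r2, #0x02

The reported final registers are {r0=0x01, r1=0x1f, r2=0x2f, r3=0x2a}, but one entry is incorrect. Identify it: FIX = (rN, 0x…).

FIX = (r2, 0x08)

0: ✓ CMP  NZCV=0000
1: · SUBLE
2: ✓ MOVPL  r2←0x08
3: ✓ CMP  NZCV=0000
4: · MOVCS
5: · MOVVS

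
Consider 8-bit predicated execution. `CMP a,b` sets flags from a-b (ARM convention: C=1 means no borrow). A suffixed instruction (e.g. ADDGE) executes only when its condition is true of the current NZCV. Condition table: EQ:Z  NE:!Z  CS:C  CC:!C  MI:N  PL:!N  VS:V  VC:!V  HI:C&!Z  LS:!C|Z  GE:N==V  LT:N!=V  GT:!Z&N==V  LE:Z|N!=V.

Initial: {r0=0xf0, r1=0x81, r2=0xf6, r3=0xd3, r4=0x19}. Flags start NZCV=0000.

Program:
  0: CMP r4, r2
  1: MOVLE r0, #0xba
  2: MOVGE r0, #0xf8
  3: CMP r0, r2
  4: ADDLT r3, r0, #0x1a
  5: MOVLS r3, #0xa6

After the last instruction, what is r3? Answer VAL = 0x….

[0] flags=0000 → (cmp)
[1] flags=0000 LE?F → skip
[2] flags=0000 GE?T → r0=0xf8
[3] flags=0010 → (cmp)
[4] flags=0010 LT?F → skip
[5] flags=0010 LS?F → skip

VAL = 0xd3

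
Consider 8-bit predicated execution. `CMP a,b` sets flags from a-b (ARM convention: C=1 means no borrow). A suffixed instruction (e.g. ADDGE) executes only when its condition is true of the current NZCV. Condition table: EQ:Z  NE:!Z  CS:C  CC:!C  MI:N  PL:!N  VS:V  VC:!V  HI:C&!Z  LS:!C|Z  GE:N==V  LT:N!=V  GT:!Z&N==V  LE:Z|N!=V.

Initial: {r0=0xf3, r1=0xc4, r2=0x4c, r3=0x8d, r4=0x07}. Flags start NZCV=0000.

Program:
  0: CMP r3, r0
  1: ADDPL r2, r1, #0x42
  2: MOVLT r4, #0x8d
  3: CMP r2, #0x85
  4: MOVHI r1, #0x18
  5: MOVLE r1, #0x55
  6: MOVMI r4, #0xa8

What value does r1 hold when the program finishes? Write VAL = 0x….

VAL = 0xc4

[0] flags=1000 → (cmp)
[1] flags=1000 PL?F → skip
[2] flags=1000 LT?T → r4=0x8d
[3] flags=1001 → (cmp)
[4] flags=1001 HI?F → skip
[5] flags=1001 LE?F → skip
[6] flags=1001 MI?T → r4=0xa8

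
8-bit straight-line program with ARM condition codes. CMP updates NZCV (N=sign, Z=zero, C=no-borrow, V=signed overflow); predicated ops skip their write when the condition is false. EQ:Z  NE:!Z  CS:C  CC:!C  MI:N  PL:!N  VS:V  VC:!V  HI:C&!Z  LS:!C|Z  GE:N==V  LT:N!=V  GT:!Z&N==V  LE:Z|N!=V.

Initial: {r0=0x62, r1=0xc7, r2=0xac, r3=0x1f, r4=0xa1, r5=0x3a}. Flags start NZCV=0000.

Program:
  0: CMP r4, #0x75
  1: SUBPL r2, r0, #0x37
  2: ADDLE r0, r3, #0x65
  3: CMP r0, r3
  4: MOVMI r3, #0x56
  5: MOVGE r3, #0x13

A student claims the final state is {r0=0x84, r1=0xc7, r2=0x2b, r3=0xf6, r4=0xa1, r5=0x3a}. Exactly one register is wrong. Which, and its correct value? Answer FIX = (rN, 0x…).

[0] flags=0011 → (cmp)
[1] flags=0011 PL?T → r2=0x2b
[2] flags=0011 LE?T → r0=0x84
[3] flags=0011 → (cmp)
[4] flags=0011 MI?F → skip
[5] flags=0011 GE?F → skip

FIX = (r3, 0x1f)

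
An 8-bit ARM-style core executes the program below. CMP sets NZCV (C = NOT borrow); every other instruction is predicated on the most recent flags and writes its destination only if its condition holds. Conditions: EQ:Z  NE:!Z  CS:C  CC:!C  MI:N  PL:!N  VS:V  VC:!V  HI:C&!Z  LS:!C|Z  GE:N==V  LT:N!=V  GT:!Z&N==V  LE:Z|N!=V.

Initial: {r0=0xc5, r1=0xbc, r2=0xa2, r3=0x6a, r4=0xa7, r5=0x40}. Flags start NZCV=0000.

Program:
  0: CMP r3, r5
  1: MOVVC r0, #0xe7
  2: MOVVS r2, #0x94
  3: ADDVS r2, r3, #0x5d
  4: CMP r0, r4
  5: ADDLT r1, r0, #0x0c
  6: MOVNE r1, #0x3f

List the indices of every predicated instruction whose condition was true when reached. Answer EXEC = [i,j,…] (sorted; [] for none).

[0] flags=0010 → (cmp)
[1] flags=0010 VC?T → r0=0xe7
[2] flags=0010 VS?F → skip
[3] flags=0010 VS?F → skip
[4] flags=0010 → (cmp)
[5] flags=0010 LT?F → skip
[6] flags=0010 NE?T → r1=0x3f

EXEC = [1,6]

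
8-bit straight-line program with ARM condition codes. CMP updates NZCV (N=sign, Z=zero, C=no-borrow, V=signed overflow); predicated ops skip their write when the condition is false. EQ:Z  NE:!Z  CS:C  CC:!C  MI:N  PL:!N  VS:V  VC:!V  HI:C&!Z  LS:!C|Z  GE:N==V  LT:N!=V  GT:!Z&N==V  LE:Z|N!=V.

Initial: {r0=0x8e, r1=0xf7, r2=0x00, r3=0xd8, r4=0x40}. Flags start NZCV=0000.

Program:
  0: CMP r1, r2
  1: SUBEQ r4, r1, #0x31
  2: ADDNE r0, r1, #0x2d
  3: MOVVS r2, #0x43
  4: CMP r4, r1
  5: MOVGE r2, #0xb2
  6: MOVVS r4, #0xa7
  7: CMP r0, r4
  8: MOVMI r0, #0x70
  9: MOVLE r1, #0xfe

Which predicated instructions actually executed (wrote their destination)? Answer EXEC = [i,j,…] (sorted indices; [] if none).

0: ✓ CMP  NZCV=1010
1: · SUBEQ
2: ✓ ADDNE  r0←0x24
3: · MOVVS
4: ✓ CMP  NZCV=0000
5: ✓ MOVGE  r2←0xb2
6: · MOVVS
7: ✓ CMP  NZCV=1000
8: ✓ MOVMI  r0←0x70
9: ✓ MOVLE  r1←0xfe

EXEC = [2,5,8,9]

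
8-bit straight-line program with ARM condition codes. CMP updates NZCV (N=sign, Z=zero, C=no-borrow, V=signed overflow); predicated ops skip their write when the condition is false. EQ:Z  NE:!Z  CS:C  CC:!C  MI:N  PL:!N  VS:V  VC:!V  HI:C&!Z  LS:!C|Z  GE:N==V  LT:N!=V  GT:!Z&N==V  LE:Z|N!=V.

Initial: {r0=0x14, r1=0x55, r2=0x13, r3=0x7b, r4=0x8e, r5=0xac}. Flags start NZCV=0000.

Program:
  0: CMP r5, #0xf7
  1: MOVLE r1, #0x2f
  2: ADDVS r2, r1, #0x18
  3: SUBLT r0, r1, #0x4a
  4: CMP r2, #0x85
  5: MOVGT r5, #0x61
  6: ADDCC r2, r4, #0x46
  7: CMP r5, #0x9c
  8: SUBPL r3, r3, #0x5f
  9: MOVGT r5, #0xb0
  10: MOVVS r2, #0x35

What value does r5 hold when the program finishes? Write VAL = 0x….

VAL = 0xb0

0: ✓ CMP  NZCV=1000
1: ✓ MOVLE  r1←0x2f
2: · ADDVS
3: ✓ SUBLT  r0←0xe5
4: ✓ CMP  NZCV=1001
5: ✓ MOVGT  r5←0x61
6: ✓ ADDCC  r2←0xd4
7: ✓ CMP  NZCV=1001
8: · SUBPL
9: ✓ MOVGT  r5←0xb0
10: ✓ MOVVS  r2←0x35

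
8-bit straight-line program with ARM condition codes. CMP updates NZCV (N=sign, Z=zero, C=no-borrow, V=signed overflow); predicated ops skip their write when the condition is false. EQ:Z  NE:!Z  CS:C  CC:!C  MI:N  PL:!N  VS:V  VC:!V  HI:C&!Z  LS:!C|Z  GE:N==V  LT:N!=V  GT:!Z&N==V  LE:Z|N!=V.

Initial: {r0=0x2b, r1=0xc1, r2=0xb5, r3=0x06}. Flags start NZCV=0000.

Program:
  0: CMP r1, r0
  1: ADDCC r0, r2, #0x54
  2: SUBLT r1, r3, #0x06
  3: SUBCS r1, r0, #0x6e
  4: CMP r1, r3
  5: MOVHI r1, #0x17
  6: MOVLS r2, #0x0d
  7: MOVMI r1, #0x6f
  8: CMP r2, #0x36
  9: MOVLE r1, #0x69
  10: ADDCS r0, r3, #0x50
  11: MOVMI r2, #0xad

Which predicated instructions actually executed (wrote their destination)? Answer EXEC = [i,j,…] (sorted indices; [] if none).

EXEC = [2,3,5,7,9,10]

[0] flags=1010 → (cmp)
[1] flags=1010 CC?F → skip
[2] flags=1010 LT?T → r1=0x00
[3] flags=1010 CS?T → r1=0xbd
[4] flags=1010 → (cmp)
[5] flags=1010 HI?T → r1=0x17
[6] flags=1010 LS?F → skip
[7] flags=1010 MI?T → r1=0x6f
[8] flags=0011 → (cmp)
[9] flags=0011 LE?T → r1=0x69
[10] flags=0011 CS?T → r0=0x56
[11] flags=0011 MI?F → skip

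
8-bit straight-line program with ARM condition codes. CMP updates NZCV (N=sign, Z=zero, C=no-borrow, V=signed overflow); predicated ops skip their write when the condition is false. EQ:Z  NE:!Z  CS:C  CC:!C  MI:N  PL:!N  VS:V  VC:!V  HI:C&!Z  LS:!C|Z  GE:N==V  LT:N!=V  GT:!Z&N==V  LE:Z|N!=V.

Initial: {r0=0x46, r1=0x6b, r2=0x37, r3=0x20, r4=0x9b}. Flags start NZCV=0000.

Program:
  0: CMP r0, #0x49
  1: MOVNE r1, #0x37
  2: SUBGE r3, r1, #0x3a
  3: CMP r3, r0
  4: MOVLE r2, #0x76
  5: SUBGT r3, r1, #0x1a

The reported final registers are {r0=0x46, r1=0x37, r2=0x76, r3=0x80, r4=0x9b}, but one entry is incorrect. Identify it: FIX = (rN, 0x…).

FIX = (r3, 0x20)

[0] flags=1000 → (cmp)
[1] flags=1000 NE?T → r1=0x37
[2] flags=1000 GE?F → skip
[3] flags=1000 → (cmp)
[4] flags=1000 LE?T → r2=0x76
[5] flags=1000 GT?F → skip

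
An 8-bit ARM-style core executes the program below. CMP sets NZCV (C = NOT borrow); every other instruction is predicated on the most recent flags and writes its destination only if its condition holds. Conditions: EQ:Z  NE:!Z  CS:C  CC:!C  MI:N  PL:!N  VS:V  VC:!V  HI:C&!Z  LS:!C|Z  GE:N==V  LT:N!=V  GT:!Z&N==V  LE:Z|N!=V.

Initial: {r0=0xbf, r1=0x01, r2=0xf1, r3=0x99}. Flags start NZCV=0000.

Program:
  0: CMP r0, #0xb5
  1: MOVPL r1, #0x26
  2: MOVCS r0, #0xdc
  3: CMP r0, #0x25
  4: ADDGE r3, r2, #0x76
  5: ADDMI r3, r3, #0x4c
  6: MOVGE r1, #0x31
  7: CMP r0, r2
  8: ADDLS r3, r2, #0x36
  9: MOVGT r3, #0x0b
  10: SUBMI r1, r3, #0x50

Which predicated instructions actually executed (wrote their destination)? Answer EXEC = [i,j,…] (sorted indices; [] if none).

EXEC = [1,2,5,8,10]

[0] flags=0010 → (cmp)
[1] flags=0010 PL?T → r1=0x26
[2] flags=0010 CS?T → r0=0xdc
[3] flags=1010 → (cmp)
[4] flags=1010 GE?F → skip
[5] flags=1010 MI?T → r3=0xe5
[6] flags=1010 GE?F → skip
[7] flags=1000 → (cmp)
[8] flags=1000 LS?T → r3=0x27
[9] flags=1000 GT?F → skip
[10] flags=1000 MI?T → r1=0xd7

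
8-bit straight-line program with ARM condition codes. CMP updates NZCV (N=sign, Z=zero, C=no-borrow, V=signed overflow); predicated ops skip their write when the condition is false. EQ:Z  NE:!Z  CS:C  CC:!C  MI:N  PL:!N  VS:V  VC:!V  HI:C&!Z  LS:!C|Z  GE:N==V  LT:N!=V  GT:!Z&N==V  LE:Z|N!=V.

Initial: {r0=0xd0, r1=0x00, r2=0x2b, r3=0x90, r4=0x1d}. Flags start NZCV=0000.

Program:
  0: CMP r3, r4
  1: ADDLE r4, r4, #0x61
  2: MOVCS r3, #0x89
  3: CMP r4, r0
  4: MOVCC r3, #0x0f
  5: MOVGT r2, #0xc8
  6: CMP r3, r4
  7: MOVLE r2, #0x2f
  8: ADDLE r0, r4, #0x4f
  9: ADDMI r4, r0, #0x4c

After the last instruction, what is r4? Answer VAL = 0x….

[0] flags=0011 → (cmp)
[1] flags=0011 LE?T → r4=0x7e
[2] flags=0011 CS?T → r3=0x89
[3] flags=1001 → (cmp)
[4] flags=1001 CC?T → r3=0x0f
[5] flags=1001 GT?T → r2=0xc8
[6] flags=1000 → (cmp)
[7] flags=1000 LE?T → r2=0x2f
[8] flags=1000 LE?T → r0=0xcd
[9] flags=1000 MI?T → r4=0x19

VAL = 0x19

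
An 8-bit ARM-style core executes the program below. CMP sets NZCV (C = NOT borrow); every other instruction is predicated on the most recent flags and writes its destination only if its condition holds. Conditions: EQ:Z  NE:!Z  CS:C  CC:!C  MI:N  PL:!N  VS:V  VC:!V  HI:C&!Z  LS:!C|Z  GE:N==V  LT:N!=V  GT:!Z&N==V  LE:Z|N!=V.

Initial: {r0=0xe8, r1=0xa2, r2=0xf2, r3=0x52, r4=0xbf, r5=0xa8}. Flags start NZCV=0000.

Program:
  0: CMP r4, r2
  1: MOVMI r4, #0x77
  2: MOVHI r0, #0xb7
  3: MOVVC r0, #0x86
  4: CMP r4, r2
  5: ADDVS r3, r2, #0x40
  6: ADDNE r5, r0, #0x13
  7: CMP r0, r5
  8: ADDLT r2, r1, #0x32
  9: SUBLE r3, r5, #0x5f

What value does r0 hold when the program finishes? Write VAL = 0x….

[0] flags=1000 → (cmp)
[1] flags=1000 MI?T → r4=0x77
[2] flags=1000 HI?F → skip
[3] flags=1000 VC?T → r0=0x86
[4] flags=1001 → (cmp)
[5] flags=1001 VS?T → r3=0x32
[6] flags=1001 NE?T → r5=0x99
[7] flags=1000 → (cmp)
[8] flags=1000 LT?T → r2=0xd4
[9] flags=1000 LE?T → r3=0x3a

VAL = 0x86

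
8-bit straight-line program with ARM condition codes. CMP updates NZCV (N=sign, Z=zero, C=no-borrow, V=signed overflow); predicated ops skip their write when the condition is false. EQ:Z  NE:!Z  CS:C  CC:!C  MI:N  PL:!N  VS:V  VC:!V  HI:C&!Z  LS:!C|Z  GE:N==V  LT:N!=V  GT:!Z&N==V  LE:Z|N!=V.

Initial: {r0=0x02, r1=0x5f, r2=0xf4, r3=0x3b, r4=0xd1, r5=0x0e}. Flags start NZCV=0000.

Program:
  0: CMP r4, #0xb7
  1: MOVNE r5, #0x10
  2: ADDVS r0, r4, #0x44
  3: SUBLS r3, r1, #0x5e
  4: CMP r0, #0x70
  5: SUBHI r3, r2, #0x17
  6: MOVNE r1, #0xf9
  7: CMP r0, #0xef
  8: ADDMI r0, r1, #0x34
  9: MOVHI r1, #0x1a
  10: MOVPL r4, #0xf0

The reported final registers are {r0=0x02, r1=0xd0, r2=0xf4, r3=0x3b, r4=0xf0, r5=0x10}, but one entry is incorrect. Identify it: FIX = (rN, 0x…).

FIX = (r1, 0xf9)

[0] flags=0010 → (cmp)
[1] flags=0010 NE?T → r5=0x10
[2] flags=0010 VS?F → skip
[3] flags=0010 LS?F → skip
[4] flags=1000 → (cmp)
[5] flags=1000 HI?F → skip
[6] flags=1000 NE?T → r1=0xf9
[7] flags=0000 → (cmp)
[8] flags=0000 MI?F → skip
[9] flags=0000 HI?F → skip
[10] flags=0000 PL?T → r4=0xf0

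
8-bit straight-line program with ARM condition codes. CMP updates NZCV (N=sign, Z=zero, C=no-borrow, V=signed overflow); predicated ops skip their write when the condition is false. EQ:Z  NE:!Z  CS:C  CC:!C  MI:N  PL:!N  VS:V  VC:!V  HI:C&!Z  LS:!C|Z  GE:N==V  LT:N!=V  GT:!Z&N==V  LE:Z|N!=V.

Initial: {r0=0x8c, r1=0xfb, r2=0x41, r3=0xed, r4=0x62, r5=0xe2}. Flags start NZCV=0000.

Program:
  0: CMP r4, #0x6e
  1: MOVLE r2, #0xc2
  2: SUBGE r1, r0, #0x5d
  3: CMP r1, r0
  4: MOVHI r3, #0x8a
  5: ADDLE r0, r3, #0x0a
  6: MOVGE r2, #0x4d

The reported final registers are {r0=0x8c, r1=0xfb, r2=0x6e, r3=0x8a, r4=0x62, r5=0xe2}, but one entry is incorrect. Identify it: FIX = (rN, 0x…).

FIX = (r2, 0x4d)

[0] flags=1000 → (cmp)
[1] flags=1000 LE?T → r2=0xc2
[2] flags=1000 GE?F → skip
[3] flags=0010 → (cmp)
[4] flags=0010 HI?T → r3=0x8a
[5] flags=0010 LE?F → skip
[6] flags=0010 GE?T → r2=0x4d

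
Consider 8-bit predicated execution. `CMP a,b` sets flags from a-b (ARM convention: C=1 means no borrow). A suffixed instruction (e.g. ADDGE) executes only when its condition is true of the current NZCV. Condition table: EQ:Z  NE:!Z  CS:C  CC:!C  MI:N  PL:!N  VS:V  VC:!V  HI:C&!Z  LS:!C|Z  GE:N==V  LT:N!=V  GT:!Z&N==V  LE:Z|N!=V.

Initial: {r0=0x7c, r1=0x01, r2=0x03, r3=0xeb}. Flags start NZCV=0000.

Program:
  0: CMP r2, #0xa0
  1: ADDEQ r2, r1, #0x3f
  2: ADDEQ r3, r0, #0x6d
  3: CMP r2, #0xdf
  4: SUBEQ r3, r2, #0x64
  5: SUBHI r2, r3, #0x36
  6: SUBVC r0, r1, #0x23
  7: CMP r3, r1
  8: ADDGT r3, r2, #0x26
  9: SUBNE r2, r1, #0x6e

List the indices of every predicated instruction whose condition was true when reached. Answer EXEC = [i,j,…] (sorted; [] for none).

EXEC = [6,9]

0: ✓ CMP  NZCV=0000
1: · ADDEQ
2: · ADDEQ
3: ✓ CMP  NZCV=0000
4: · SUBEQ
5: · SUBHI
6: ✓ SUBVC  r0←0xde
7: ✓ CMP  NZCV=1010
8: · ADDGT
9: ✓ SUBNE  r2←0x93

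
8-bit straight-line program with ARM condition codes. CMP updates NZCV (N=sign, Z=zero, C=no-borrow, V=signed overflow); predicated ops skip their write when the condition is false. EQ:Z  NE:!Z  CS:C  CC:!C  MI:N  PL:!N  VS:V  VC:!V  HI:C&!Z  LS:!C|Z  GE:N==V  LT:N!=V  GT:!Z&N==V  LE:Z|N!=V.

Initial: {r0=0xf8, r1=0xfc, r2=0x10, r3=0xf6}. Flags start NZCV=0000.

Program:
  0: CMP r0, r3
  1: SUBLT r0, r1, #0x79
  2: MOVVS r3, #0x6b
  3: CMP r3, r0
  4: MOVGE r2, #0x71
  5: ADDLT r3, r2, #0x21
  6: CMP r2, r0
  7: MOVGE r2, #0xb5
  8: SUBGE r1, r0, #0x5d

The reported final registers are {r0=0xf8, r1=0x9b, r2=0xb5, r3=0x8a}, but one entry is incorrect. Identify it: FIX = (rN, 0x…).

FIX = (r3, 0x31)

[0] flags=0010 → (cmp)
[1] flags=0010 LT?F → skip
[2] flags=0010 VS?F → skip
[3] flags=1000 → (cmp)
[4] flags=1000 GE?F → skip
[5] flags=1000 LT?T → r3=0x31
[6] flags=0000 → (cmp)
[7] flags=0000 GE?T → r2=0xb5
[8] flags=0000 GE?T → r1=0x9b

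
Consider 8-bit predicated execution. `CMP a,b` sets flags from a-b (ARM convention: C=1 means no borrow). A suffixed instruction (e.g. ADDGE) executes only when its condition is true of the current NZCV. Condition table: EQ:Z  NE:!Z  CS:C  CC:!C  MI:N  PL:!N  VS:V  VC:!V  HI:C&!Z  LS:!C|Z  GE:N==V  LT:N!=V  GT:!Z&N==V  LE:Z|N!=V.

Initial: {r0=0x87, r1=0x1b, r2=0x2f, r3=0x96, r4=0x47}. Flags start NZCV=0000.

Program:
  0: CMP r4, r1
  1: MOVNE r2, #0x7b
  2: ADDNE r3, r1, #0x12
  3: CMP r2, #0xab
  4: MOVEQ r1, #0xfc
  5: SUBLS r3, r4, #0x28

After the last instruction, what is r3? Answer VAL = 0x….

0: ✓ CMP  NZCV=0010
1: ✓ MOVNE  r2←0x7b
2: ✓ ADDNE  r3←0x2d
3: ✓ CMP  NZCV=1001
4: · MOVEQ
5: ✓ SUBLS  r3←0x1f

VAL = 0x1f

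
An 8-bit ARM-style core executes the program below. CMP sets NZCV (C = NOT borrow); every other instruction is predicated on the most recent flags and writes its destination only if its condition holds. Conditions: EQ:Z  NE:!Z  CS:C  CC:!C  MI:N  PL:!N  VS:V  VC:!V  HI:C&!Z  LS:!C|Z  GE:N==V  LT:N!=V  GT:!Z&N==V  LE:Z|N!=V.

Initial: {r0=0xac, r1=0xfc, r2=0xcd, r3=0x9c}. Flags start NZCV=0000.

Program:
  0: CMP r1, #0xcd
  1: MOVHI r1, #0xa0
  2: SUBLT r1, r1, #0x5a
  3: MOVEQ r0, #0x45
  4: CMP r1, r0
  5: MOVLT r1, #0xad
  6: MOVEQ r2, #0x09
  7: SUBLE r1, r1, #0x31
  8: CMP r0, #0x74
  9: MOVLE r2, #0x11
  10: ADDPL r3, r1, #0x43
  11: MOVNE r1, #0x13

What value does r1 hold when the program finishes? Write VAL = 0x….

0: ✓ CMP  NZCV=0010
1: ✓ MOVHI  r1←0xa0
2: · SUBLT
3: · MOVEQ
4: ✓ CMP  NZCV=1000
5: ✓ MOVLT  r1←0xad
6: · MOVEQ
7: ✓ SUBLE  r1←0x7c
8: ✓ CMP  NZCV=0011
9: ✓ MOVLE  r2←0x11
10: ✓ ADDPL  r3←0xbf
11: ✓ MOVNE  r1←0x13

VAL = 0x13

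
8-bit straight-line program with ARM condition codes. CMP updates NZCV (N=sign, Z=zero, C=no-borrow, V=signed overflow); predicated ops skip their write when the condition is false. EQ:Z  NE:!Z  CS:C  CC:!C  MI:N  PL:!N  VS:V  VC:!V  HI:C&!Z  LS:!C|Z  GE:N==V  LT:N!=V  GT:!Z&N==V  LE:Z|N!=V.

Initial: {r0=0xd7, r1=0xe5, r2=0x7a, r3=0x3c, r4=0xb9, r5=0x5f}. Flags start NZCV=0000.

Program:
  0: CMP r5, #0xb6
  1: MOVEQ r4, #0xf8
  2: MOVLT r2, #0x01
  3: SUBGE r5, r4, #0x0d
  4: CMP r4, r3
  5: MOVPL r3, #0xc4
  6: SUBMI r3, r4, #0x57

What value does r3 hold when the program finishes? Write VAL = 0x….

[0] flags=1001 → (cmp)
[1] flags=1001 EQ?F → skip
[2] flags=1001 LT?F → skip
[3] flags=1001 GE?T → r5=0xac
[4] flags=0011 → (cmp)
[5] flags=0011 PL?T → r3=0xc4
[6] flags=0011 MI?F → skip

VAL = 0xc4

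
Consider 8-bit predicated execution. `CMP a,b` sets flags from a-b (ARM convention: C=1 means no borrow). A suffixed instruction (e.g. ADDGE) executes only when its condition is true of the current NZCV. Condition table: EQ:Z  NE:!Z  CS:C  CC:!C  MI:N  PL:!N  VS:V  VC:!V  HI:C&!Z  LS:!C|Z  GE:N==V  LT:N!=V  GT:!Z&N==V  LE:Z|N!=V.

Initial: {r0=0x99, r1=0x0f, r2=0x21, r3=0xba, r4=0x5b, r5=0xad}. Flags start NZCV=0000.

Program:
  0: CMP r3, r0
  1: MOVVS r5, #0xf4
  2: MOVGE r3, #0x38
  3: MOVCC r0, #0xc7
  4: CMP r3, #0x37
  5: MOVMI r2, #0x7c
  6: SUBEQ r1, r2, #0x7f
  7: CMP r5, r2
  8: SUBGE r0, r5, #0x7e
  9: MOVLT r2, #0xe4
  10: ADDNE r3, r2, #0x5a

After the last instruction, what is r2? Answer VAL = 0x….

VAL = 0xe4

[0] flags=0010 → (cmp)
[1] flags=0010 VS?F → skip
[2] flags=0010 GE?T → r3=0x38
[3] flags=0010 CC?F → skip
[4] flags=0010 → (cmp)
[5] flags=0010 MI?F → skip
[6] flags=0010 EQ?F → skip
[7] flags=1010 → (cmp)
[8] flags=1010 GE?F → skip
[9] flags=1010 LT?T → r2=0xe4
[10] flags=1010 NE?T → r3=0x3e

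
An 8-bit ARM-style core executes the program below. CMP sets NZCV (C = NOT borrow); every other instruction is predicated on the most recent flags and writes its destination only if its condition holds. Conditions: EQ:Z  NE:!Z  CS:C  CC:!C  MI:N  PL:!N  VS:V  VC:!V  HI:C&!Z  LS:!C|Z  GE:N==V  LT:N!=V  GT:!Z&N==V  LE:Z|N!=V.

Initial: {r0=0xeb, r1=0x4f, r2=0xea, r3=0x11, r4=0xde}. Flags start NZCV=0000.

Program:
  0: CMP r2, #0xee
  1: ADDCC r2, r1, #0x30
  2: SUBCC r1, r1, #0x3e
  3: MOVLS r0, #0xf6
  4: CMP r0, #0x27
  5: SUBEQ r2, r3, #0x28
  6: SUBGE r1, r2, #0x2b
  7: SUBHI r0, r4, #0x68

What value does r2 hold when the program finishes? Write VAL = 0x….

0: ✓ CMP  NZCV=1000
1: ✓ ADDCC  r2←0x7f
2: ✓ SUBCC  r1←0x11
3: ✓ MOVLS  r0←0xf6
4: ✓ CMP  NZCV=1010
5: · SUBEQ
6: · SUBGE
7: ✓ SUBHI  r0←0x76

VAL = 0x7f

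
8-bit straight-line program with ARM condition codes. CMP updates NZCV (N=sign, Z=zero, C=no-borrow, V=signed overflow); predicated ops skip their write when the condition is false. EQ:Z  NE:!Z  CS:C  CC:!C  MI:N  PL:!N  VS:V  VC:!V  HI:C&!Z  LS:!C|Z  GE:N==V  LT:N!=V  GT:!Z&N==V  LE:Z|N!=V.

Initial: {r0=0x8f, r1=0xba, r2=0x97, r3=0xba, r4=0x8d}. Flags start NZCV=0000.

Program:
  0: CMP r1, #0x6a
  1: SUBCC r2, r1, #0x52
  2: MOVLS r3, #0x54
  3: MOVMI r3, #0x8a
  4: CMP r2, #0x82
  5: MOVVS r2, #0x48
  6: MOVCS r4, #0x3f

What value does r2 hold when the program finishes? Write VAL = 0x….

[0] flags=0011 → (cmp)
[1] flags=0011 CC?F → skip
[2] flags=0011 LS?F → skip
[3] flags=0011 MI?F → skip
[4] flags=0010 → (cmp)
[5] flags=0010 VS?F → skip
[6] flags=0010 CS?T → r4=0x3f

VAL = 0x97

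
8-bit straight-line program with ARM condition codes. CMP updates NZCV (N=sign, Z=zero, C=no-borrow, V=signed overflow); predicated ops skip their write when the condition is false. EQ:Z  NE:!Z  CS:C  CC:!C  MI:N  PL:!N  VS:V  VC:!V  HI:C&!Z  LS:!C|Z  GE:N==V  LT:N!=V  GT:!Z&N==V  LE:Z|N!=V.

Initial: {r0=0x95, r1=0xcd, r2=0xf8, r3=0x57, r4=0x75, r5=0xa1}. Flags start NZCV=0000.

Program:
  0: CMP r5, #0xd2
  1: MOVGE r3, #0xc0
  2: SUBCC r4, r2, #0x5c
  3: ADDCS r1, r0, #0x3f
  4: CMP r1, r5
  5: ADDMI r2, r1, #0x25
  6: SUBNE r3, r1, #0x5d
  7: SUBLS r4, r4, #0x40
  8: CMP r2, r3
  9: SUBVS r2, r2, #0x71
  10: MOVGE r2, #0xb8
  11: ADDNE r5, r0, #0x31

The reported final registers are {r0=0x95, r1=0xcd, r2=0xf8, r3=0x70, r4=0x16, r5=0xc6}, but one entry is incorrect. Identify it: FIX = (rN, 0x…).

FIX = (r4, 0x9c)

[0] flags=1000 → (cmp)
[1] flags=1000 GE?F → skip
[2] flags=1000 CC?T → r4=0x9c
[3] flags=1000 CS?F → skip
[4] flags=0010 → (cmp)
[5] flags=0010 MI?F → skip
[6] flags=0010 NE?T → r3=0x70
[7] flags=0010 LS?F → skip
[8] flags=1010 → (cmp)
[9] flags=1010 VS?F → skip
[10] flags=1010 GE?F → skip
[11] flags=1010 NE?T → r5=0xc6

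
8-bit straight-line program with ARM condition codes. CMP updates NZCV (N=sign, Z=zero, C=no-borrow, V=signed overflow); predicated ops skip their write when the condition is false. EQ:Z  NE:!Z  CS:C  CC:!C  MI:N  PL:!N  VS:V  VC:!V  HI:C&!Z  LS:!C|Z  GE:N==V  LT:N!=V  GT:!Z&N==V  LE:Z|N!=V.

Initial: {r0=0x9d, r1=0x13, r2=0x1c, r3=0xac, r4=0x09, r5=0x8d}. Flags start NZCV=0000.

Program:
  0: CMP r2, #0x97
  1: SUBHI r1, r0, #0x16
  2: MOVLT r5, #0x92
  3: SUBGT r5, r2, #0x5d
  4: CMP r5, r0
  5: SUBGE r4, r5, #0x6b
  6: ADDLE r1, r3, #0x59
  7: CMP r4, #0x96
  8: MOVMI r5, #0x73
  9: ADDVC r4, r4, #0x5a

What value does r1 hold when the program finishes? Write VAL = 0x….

VAL = 0x13

0: ✓ CMP  NZCV=1001
1: · SUBHI
2: · MOVLT
3: ✓ SUBGT  r5←0xbf
4: ✓ CMP  NZCV=0010
5: ✓ SUBGE  r4←0x54
6: · ADDLE
7: ✓ CMP  NZCV=1001
8: ✓ MOVMI  r5←0x73
9: · ADDVC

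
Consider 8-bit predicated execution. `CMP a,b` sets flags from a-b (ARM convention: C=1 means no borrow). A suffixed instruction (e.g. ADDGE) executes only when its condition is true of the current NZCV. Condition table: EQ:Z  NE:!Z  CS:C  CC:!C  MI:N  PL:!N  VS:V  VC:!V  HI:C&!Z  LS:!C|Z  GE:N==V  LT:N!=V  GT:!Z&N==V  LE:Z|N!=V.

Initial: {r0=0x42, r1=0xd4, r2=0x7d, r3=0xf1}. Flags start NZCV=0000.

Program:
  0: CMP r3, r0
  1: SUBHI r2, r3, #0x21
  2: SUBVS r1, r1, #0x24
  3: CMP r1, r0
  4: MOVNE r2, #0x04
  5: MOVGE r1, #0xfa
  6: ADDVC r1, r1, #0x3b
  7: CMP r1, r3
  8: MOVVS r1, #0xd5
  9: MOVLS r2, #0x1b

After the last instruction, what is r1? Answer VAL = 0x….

[0] flags=1010 → (cmp)
[1] flags=1010 HI?T → r2=0xd0
[2] flags=1010 VS?F → skip
[3] flags=1010 → (cmp)
[4] flags=1010 NE?T → r2=0x04
[5] flags=1010 GE?F → skip
[6] flags=1010 VC?T → r1=0x0f
[7] flags=0000 → (cmp)
[8] flags=0000 VS?F → skip
[9] flags=0000 LS?T → r2=0x1b

VAL = 0x0f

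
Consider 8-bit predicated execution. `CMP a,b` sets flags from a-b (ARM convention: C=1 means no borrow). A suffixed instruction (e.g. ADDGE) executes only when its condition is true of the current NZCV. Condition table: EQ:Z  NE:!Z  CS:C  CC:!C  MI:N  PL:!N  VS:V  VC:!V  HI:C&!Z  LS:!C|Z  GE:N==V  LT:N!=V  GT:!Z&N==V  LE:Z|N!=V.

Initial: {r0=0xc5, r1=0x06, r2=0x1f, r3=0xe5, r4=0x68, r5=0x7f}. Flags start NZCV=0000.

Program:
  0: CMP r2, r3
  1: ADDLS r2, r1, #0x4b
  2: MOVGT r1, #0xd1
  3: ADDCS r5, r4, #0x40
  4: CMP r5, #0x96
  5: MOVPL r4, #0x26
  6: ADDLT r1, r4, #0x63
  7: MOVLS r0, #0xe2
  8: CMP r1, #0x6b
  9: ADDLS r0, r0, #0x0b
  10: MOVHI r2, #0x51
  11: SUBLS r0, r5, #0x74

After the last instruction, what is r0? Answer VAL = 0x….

VAL = 0xe2

[0] flags=0000 → (cmp)
[1] flags=0000 LS?T → r2=0x51
[2] flags=0000 GT?T → r1=0xd1
[3] flags=0000 CS?F → skip
[4] flags=1001 → (cmp)
[5] flags=1001 PL?F → skip
[6] flags=1001 LT?F → skip
[7] flags=1001 LS?T → r0=0xe2
[8] flags=0011 → (cmp)
[9] flags=0011 LS?F → skip
[10] flags=0011 HI?T → r2=0x51
[11] flags=0011 LS?F → skip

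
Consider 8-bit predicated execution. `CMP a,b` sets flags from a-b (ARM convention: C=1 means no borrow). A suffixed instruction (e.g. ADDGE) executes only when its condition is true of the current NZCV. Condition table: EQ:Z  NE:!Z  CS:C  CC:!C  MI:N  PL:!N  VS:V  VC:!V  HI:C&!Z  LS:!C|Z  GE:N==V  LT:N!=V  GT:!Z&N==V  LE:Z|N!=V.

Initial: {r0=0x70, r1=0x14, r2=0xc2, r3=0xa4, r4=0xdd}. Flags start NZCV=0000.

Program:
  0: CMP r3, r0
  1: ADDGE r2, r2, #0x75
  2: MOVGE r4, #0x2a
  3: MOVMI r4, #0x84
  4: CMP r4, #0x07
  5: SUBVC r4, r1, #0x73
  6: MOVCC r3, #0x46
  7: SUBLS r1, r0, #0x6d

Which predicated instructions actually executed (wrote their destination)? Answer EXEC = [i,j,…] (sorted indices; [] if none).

[0] flags=0011 → (cmp)
[1] flags=0011 GE?F → skip
[2] flags=0011 GE?F → skip
[3] flags=0011 MI?F → skip
[4] flags=1010 → (cmp)
[5] flags=1010 VC?T → r4=0xa1
[6] flags=1010 CC?F → skip
[7] flags=1010 LS?F → skip

EXEC = [5]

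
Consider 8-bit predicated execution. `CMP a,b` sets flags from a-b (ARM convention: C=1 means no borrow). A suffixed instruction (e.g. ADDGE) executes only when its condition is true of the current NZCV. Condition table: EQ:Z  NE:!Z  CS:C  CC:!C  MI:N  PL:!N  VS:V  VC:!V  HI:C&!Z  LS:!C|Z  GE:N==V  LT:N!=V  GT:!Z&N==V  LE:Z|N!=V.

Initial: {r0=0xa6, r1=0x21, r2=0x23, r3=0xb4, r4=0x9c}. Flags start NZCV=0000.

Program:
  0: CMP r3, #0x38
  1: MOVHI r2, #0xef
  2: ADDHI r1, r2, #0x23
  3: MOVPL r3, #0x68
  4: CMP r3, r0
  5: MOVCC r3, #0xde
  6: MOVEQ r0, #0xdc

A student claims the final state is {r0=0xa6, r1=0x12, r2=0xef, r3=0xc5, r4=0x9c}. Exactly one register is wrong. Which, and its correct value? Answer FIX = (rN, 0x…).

FIX = (r3, 0xde)

[0] flags=0011 → (cmp)
[1] flags=0011 HI?T → r2=0xef
[2] flags=0011 HI?T → r1=0x12
[3] flags=0011 PL?T → r3=0x68
[4] flags=1001 → (cmp)
[5] flags=1001 CC?T → r3=0xde
[6] flags=1001 EQ?F → skip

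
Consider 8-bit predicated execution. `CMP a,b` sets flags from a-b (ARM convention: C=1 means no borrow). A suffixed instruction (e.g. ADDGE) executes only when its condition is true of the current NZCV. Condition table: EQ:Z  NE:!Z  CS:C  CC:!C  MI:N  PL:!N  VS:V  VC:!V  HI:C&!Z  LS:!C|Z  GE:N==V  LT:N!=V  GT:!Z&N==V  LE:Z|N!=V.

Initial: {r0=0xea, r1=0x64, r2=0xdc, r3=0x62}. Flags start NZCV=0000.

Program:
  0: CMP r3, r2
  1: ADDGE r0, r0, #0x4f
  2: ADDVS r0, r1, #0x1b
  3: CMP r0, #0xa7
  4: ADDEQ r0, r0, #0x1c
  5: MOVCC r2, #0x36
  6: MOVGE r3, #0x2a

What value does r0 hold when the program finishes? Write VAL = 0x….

VAL = 0x7f

0: ✓ CMP  NZCV=1001
1: ✓ ADDGE  r0←0x39
2: ✓ ADDVS  r0←0x7f
3: ✓ CMP  NZCV=1001
4: · ADDEQ
5: ✓ MOVCC  r2←0x36
6: ✓ MOVGE  r3←0x2a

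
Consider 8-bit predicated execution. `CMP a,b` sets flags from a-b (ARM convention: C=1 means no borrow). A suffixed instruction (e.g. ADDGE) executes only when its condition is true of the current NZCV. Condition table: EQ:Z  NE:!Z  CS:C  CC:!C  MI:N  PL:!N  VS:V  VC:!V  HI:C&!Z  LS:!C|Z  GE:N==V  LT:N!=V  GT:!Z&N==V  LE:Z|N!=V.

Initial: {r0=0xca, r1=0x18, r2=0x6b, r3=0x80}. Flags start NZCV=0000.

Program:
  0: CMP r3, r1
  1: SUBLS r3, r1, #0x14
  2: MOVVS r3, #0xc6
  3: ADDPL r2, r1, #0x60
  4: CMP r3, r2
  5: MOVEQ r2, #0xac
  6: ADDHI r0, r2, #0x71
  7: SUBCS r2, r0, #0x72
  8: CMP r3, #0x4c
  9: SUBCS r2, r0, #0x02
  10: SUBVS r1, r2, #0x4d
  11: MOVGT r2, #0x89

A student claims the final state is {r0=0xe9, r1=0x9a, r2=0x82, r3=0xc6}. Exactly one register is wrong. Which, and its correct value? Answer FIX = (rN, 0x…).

FIX = (r2, 0xe7)

0: ✓ CMP  NZCV=0011
1: · SUBLS
2: ✓ MOVVS  r3←0xc6
3: ✓ ADDPL  r2←0x78
4: ✓ CMP  NZCV=0011
5: · MOVEQ
6: ✓ ADDHI  r0←0xe9
7: ✓ SUBCS  r2←0x77
8: ✓ CMP  NZCV=0011
9: ✓ SUBCS  r2←0xe7
10: ✓ SUBVS  r1←0x9a
11: · MOVGT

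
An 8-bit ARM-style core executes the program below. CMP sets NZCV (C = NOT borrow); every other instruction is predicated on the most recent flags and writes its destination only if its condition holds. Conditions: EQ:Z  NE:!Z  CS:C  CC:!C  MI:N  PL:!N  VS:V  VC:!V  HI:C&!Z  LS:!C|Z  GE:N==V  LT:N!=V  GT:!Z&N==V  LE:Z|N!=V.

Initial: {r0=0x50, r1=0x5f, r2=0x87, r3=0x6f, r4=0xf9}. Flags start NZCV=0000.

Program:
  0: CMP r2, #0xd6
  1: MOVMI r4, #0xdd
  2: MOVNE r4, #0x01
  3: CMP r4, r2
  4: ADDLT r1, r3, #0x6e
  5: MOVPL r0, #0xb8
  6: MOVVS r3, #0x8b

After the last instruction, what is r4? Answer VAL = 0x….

[0] flags=1000 → (cmp)
[1] flags=1000 MI?T → r4=0xdd
[2] flags=1000 NE?T → r4=0x01
[3] flags=0000 → (cmp)
[4] flags=0000 LT?F → skip
[5] flags=0000 PL?T → r0=0xb8
[6] flags=0000 VS?F → skip

VAL = 0x01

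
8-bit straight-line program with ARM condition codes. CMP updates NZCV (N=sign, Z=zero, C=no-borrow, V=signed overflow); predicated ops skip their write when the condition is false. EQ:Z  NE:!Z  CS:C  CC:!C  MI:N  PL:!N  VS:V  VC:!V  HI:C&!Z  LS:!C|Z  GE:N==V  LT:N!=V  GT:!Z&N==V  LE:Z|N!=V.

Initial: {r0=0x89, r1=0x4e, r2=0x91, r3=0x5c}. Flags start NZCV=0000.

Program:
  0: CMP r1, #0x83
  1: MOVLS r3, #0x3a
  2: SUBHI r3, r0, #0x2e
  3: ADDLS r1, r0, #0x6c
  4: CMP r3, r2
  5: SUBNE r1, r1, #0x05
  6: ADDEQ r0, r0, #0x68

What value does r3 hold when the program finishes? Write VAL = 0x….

[0] flags=1001 → (cmp)
[1] flags=1001 LS?T → r3=0x3a
[2] flags=1001 HI?F → skip
[3] flags=1001 LS?T → r1=0xf5
[4] flags=1001 → (cmp)
[5] flags=1001 NE?T → r1=0xf0
[6] flags=1001 EQ?F → skip

VAL = 0x3a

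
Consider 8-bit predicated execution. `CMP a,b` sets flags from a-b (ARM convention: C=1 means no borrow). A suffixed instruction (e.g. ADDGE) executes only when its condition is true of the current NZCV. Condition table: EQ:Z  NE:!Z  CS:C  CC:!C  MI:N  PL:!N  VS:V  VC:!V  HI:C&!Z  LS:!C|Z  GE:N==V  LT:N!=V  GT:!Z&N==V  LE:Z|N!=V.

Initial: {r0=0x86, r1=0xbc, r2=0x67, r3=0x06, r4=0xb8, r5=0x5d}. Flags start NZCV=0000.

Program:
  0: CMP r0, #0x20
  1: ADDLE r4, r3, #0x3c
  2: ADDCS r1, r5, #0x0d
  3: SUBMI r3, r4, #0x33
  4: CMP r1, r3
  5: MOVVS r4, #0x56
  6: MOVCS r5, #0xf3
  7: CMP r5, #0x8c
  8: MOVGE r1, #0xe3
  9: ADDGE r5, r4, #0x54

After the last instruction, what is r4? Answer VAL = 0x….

VAL = 0x42

[0] flags=0011 → (cmp)
[1] flags=0011 LE?T → r4=0x42
[2] flags=0011 CS?T → r1=0x6a
[3] flags=0011 MI?F → skip
[4] flags=0010 → (cmp)
[5] flags=0010 VS?F → skip
[6] flags=0010 CS?T → r5=0xf3
[7] flags=0010 → (cmp)
[8] flags=0010 GE?T → r1=0xe3
[9] flags=0010 GE?T → r5=0x96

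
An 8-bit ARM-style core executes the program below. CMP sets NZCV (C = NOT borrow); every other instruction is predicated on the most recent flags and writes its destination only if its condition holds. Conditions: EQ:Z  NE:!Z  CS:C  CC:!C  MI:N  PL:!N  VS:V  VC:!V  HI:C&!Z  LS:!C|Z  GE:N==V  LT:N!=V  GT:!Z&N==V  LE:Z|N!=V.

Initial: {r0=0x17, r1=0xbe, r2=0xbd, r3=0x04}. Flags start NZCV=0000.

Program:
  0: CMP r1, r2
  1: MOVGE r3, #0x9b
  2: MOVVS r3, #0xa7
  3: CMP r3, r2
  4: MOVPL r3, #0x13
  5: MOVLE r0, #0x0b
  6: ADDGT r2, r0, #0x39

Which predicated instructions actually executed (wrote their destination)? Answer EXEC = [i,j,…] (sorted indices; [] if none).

EXEC = [1,5]

[0] flags=0010 → (cmp)
[1] flags=0010 GE?T → r3=0x9b
[2] flags=0010 VS?F → skip
[3] flags=1000 → (cmp)
[4] flags=1000 PL?F → skip
[5] flags=1000 LE?T → r0=0x0b
[6] flags=1000 GT?F → skip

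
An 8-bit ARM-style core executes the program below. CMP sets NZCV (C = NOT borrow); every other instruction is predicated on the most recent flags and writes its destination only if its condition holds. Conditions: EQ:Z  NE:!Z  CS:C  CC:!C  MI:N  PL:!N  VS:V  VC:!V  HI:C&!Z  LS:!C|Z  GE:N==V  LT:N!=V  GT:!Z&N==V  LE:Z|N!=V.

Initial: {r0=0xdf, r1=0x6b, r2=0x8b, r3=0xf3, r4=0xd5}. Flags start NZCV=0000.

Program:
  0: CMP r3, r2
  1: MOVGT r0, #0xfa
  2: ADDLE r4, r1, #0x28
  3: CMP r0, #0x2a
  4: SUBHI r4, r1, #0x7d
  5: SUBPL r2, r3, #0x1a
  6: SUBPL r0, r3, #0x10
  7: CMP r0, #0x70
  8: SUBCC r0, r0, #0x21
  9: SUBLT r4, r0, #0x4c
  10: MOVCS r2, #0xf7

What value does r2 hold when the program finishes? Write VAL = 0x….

[0] flags=0010 → (cmp)
[1] flags=0010 GT?T → r0=0xfa
[2] flags=0010 LE?F → skip
[3] flags=1010 → (cmp)
[4] flags=1010 HI?T → r4=0xee
[5] flags=1010 PL?F → skip
[6] flags=1010 PL?F → skip
[7] flags=1010 → (cmp)
[8] flags=1010 CC?F → skip
[9] flags=1010 LT?T → r4=0xae
[10] flags=1010 CS?T → r2=0xf7

VAL = 0xf7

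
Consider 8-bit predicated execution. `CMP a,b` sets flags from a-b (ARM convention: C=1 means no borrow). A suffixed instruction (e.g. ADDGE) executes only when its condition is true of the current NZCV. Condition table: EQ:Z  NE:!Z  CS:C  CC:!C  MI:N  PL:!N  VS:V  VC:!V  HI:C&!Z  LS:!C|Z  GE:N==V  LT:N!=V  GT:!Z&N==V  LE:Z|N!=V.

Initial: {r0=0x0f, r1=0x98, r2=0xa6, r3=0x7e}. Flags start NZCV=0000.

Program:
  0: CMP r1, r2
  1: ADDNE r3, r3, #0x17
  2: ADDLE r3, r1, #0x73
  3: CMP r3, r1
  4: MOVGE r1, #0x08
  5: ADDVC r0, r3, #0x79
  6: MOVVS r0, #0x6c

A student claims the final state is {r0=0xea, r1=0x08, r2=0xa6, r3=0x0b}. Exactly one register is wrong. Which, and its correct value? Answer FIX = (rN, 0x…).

[0] flags=1000 → (cmp)
[1] flags=1000 NE?T → r3=0x95
[2] flags=1000 LE?T → r3=0x0b
[3] flags=0000 → (cmp)
[4] flags=0000 GE?T → r1=0x08
[5] flags=0000 VC?T → r0=0x84
[6] flags=0000 VS?F → skip

FIX = (r0, 0x84)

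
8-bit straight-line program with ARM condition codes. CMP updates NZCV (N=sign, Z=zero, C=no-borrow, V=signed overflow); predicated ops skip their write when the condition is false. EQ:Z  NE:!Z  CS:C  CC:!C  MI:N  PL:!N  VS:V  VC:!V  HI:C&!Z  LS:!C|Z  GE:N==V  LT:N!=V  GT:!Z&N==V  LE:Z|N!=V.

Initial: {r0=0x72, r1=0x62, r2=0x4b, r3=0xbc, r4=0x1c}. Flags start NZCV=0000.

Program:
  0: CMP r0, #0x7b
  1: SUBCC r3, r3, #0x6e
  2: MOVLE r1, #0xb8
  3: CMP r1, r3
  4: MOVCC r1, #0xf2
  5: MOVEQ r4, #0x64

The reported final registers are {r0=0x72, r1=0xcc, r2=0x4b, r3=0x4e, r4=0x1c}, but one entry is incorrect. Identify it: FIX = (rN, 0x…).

[0] flags=1000 → (cmp)
[1] flags=1000 CC?T → r3=0x4e
[2] flags=1000 LE?T → r1=0xb8
[3] flags=0011 → (cmp)
[4] flags=0011 CC?F → skip
[5] flags=0011 EQ?F → skip

FIX = (r1, 0xb8)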